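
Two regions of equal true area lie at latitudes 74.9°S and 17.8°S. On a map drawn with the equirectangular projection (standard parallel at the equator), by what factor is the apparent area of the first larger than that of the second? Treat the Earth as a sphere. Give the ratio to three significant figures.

Plate carrée maps x = Rλ, y = Rφ. The meridian scale is h = 1 and the parallel scale is k = 1/cos φ = sec φ.
Areal scale at 74.9°: h·k = 1.000 × 3.839 = 3.839.
Areal scale at 17.8°: h·k = 1.000 × 1.050 = 1.050.
Ratio = 3.839/1.050 ≈ 3.65.

3.65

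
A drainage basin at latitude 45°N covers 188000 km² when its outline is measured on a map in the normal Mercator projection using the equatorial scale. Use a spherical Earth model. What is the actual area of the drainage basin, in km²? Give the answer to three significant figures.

94000 km²

Mercator is conformal, so the point scale is isotropic: h = k = sec φ = 1/cos φ.
Areal scale = k² = sec²φ = 1/cos²(45°) = 1/0.7071² = 2.000.
True area = apparent / (areal scale) = 188000 / 2.000 ≈ 94000 km².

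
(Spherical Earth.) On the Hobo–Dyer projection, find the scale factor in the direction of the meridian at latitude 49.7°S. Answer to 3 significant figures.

Hobo–Dyer is a cylindrical equal-area projection with standard parallels at ±37.5°. Cylindrical equal-area (φ₀ = 37.5°): h = cos φ / cos 37.5° along meridians, k = cos 37.5° / cos φ along parallels; h·k = 1.
h = cos 49.7° / cos 37.5° = 0.6468/0.7934 = 0.8153.

0.815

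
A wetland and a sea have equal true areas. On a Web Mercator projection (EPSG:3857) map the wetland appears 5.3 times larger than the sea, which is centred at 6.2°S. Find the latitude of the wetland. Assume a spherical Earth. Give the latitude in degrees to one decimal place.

64.4°

For equal true areas on Mercator, apparent areas scale as sec²φ, so the ratio is cos²φ₂ / cos²φ₁.
cos²φ₂ / cos²φ₁ = 5.3  ⇒  cos φ₁ = cos 6.2° / √5.3 = 0.9942/2.302 = 0.4318.
φ₁ = arccos(0.4318) ≈ 64.4°.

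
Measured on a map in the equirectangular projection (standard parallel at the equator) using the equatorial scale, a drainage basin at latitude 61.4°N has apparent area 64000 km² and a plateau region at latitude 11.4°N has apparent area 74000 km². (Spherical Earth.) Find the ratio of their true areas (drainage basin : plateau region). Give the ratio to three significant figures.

Plate carrée has h = 1 and k = sec φ, giving areal scale sec φ; true area = (apparent area) · cos φ.
True area of drainage basin: 64000 × cos(61.4°) = 64000 × 0.4787 = 30640 km².
True area of plateau region: 74000 × cos(11.4°) = 74000 × 0.9803 = 72540 km².
Ratio = 30640 / 72540 ≈ 0.422.

0.422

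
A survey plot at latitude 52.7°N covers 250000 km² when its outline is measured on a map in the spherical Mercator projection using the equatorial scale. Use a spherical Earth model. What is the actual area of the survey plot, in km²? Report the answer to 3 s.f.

91800 km²

Mercator is conformal, so the point scale is isotropic: h = k = sec φ = 1/cos φ.
Areal scale = k² = sec²φ = 1/cos²(52.7°) = 1/0.6060² = 2.723.
True area = apparent / (areal scale) = 250000 / 2.723 ≈ 91800 km².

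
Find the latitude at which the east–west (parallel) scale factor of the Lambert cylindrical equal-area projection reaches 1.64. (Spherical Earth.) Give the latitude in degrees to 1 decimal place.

52.4°

The Lambert cylindrical equal-area projection is the cylindrical equal-area projection with its standard parallel at the equator (φ₀ = 0). Cylindrical equal-area (φ₀ = 0°): h = cos φ / cos 0° along meridians, k = cos 0° / cos φ along parallels; h·k = 1.
k = cos φ₀ / cos φ = 1.64  ⇒  cos φ = cos 0° / 1.64 = 0.6098.
φ = arccos(0.6098) ≈ 52.4°.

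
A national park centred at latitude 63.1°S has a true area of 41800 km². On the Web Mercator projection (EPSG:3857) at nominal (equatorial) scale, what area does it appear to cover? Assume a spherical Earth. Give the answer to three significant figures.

For Mercator, h = k = sec φ (a conformal cylindrical projection has a single point scale, 1/cos φ).
Areal scale = k² = sec²φ = 1/cos²(63.1°) = 1/0.4524² = 4.885.
Apparent area = 41800 × 4.885 ≈ 204000 km².

204000 km²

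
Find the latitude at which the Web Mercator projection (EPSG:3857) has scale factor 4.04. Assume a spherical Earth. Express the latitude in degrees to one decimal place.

Mercator scale is k = sec φ = 1/cos φ.
1/cos φ = 4.04  ⇒  cos φ = 0.2475  ⇒  φ = arccos(0.2475) ≈ 75.7°.

75.7°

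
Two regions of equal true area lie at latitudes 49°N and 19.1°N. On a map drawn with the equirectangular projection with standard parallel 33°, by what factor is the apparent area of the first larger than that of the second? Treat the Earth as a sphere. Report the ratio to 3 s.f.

1.44

The equidistant cylindrical projection with φ₀ = 33° has h = 1 (meridians true) and k = cos φ₀ / cos φ along parallels.
Areal scale at 49°: h·k = 1.000 × 1.278 = 1.278.
Areal scale at 19.1°: h·k = 1.000 × 0.8875 = 0.8875.
Ratio = 1.278/0.8875 ≈ 1.44.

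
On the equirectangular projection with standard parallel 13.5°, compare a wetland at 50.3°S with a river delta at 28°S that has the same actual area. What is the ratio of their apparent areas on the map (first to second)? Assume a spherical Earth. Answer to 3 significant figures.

1.38

In the equirectangular projection with standard parallel φ₀ = 13.5° (x = Rλ cos φ₀, y = Rφ), meridians are true-scale (h = 1) and the parallel scale is k = cos φ₀ / cos φ.
Areal scale at 50.3°: h·k = 1.000 × 1.522 = 1.522.
Areal scale at 28°: h·k = 1.000 × 1.101 = 1.101.
Ratio = 1.522/1.101 ≈ 1.38.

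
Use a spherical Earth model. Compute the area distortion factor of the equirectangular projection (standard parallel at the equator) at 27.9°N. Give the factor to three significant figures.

In the plate carrée (x = Rλ, y = Rφ), meridians are true-scale (h = 1) and parallels are stretched by k = sec φ.
Areal scale = h·k = 1 × sec φ; at 27.9°, h = 1.000, k = 1.132, so h·k = 1.132.

1.13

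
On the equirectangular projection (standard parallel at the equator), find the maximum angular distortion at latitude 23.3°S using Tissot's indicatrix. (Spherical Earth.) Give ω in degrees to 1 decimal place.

4.9°

Plate carrée maps x = Rλ, y = Rφ. The meridian scale is h = 1 and the parallel scale is k = 1/cos φ = sec φ.
At 23.3°: h = 1.000, k = 1.089; principal scales a = 1.089, b = 1.000.
sin(ω/2) = (a − b)/(a + b) = 0.08880/2.089 = 0.04251, so ω = 2 arcsin(0.04251) ≈ 4.9°.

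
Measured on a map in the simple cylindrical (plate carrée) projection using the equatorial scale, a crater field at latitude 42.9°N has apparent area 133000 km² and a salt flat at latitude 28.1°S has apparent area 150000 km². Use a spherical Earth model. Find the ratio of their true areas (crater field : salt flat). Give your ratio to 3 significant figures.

On the plate carrée, areal scale = h·k = 1 × sec φ, so true area = apparent × cos φ.
True area of crater field: 133000 × cos(42.9°) = 133000 × 0.7325 = 97430 km².
True area of salt flat: 150000 × cos(28.1°) = 150000 × 0.8821 = 132300 km².
Ratio = 97430 / 132300 ≈ 0.736.

0.736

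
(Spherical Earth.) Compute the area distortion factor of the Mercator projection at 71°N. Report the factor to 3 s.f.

9.43

For Mercator, h = k = sec φ (a conformal cylindrical projection has a single point scale, 1/cos φ).
Areal scale = k² = sec²φ = 1/cos²(71°) = 1/0.3256² = 9.434.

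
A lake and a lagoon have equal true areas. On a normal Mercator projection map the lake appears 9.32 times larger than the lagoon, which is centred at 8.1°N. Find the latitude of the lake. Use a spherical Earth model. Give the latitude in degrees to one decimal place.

For equal true areas on Mercator, apparent areas scale as sec²φ, so the ratio is cos²φ₂ / cos²φ₁.
cos²φ₂ / cos²φ₁ = 9.32  ⇒  cos φ₁ = cos 8.1° / √9.32 = 0.9900/3.053 = 0.3243.
φ₁ = arccos(0.3243) ≈ 71.1°.

71.1°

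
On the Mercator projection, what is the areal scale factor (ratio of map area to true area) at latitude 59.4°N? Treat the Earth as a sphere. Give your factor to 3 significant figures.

3.86

Mercator is conformal, so the point scale is isotropic: h = k = sec φ = 1/cos φ.
Areal scale = k² = sec²φ = 1/cos²(59.4°) = 1/0.5090² = 3.859.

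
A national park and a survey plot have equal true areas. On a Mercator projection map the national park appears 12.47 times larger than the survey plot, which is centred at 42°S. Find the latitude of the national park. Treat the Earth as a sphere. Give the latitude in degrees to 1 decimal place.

On Mercator, (apparent₁)/(apparent₂) = sec²φ₁ / sec²φ₂ when true areas are equal.
cos²φ₂ / cos²φ₁ = 12.47  ⇒  cos φ₁ = cos 42° / √12.47 = 0.7431/3.531 = 0.2104.
φ₁ = arccos(0.2104) ≈ 77.9°.

77.9°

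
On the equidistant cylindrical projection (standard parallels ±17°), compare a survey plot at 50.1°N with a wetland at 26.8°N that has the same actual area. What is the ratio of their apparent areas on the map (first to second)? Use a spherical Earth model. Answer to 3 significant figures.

1.39

The equidistant cylindrical projection with φ₀ = 17° has h = 1 (meridians true) and k = cos φ₀ / cos φ along parallels.
Areal scale at 50.1°: h·k = 1.000 × 1.491 = 1.491.
Areal scale at 26.8°: h·k = 1.000 × 1.071 = 1.071.
Ratio = 1.491/1.071 ≈ 1.39.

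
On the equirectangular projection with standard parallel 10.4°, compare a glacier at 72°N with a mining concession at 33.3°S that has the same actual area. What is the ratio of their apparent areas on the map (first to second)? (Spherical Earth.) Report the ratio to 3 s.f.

With standard parallel φ₀ = 10.4°, the equirectangular projection gives x = Rλ cos φ₀, y = Rφ, so h = 1 and k = cos 10.4° / cos φ.
Areal scale at 72°: h·k = 1.000 × 3.183 = 3.183.
Areal scale at 33.3°: h·k = 1.000 × 1.177 = 1.177.
Ratio = 3.183/1.177 ≈ 2.70.

2.70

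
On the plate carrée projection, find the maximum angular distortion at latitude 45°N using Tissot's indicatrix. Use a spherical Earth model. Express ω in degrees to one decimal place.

19.8°

Plate carrée maps x = Rλ, y = Rφ. The meridian scale is h = 1 and the parallel scale is k = 1/cos φ = sec φ.
At 45°: h = 1.000, k = 1.414; principal scales a = 1.414, b = 1.000.
sin(ω/2) = (a − b)/(a + b) = 0.4142/2.414 = 0.1716, so ω = 2 arcsin(0.1716) ≈ 19.8°.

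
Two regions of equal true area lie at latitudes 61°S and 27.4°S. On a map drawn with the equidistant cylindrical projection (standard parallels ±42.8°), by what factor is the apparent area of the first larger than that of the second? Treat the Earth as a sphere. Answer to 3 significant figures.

With standard parallel φ₀ = 42.8°, the equirectangular projection gives x = Rλ cos φ₀, y = Rφ, so h = 1 and k = cos 42.8° / cos φ.
Areal scale at 61°: h·k = 1.000 × 1.513 = 1.513.
Areal scale at 27.4°: h·k = 1.000 × 0.8264 = 0.8264.
Ratio = 1.513/0.8264 ≈ 1.83.

1.83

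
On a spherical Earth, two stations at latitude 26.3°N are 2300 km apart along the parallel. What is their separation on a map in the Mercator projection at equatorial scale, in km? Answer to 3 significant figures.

2570 km

The Mercator projection is conformal; its linear scale factor is the same in every direction and equals sec φ = 1/cos φ.
Along the parallel, k = sec 26.3° = 1/0.8965 = 1.115.
Map distance = 2300 × 1.115 ≈ 2570 km.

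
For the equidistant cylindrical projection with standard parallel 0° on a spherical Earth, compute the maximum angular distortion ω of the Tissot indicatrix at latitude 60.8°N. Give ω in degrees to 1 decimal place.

Plate carrée maps x = Rλ, y = Rφ. The meridian scale is h = 1 and the parallel scale is k = 1/cos φ = sec φ.
At 60.8°: h = 1.000, k = 2.050; principal scales a = 2.050, b = 1.000.
sin(ω/2) = (a − b)/(a + b) = 1.050/3.050 = 0.3442, so ω = 2 arcsin(0.3442) ≈ 40.3°.

40.3°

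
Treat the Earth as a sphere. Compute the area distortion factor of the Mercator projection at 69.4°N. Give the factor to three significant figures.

For Mercator, h = k = sec φ (a conformal cylindrical projection has a single point scale, 1/cos φ).
Areal scale = k² = sec²φ = 1/cos²(69.4°) = 1/0.3518² = 8.078.

8.08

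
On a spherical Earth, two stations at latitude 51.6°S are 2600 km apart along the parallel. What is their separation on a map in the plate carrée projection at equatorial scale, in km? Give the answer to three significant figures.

4190 km

In the plate carrée (x = Rλ, y = Rφ), meridians are true-scale (h = 1) and parallels are stretched by k = sec φ.
Along the parallel, k = sec 51.6° = 1/0.6211 = 1.610.
Map distance = 2600 × 1.610 ≈ 4190 km.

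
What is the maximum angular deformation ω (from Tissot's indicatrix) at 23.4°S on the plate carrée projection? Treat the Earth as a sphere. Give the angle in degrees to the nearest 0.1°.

4.9°

For the equirectangular projection with φ₀ = 0 (plate carrée), h = 1 along meridians and k = sec φ along parallels.
At 23.4°: h = 1.000, k = 1.090; principal scales a = 1.090, b = 1.000.
sin(ω/2) = (a − b)/(a + b) = 0.08962/2.090 = 0.04289, so ω = 2 arcsin(0.04289) ≈ 4.9°.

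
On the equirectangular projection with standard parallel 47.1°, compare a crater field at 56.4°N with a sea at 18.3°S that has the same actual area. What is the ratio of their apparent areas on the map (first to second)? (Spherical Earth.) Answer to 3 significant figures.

1.72

With standard parallel φ₀ = 47.1°, the equirectangular projection gives x = Rλ cos φ₀, y = Rφ, so h = 1 and k = cos 47.1° / cos φ.
Areal scale at 56.4°: h·k = 1.000 × 1.230 = 1.230.
Areal scale at 18.3°: h·k = 1.000 × 0.7170 = 0.7170.
Ratio = 1.230/0.7170 ≈ 1.72.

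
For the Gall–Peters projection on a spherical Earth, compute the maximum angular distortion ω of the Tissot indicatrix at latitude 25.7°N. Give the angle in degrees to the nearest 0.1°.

27.5°

The Gall–Peters projection is cylindrical equal-area with φ₀ = 45°. For cylindrical equal-area with standard parallel φ₀, h = cos φ / cos φ₀ and k = cos φ₀ / cos φ, so h·k = 1.
At 25.7°: h = 1.274, k = 0.7847; principal scales a = 1.274, b = 0.7847.
sin(ω/2) = (a − b)/(a + b) = 0.4896/2.059 = 0.2378, so ω = 2 arcsin(0.2378) ≈ 27.5°.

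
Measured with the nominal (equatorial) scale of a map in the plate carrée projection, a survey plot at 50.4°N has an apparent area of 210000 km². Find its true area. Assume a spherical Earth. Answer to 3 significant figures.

Plate carrée maps x = Rλ, y = Rφ. The meridian scale is h = 1 and the parallel scale is k = 1/cos φ = sec φ.
Areal scale = h·k = 1 × sec φ; at 50.4°, h = 1.000, k = 1.569, so h·k = 1.569.
True area = apparent / (areal scale) = 210000 / 1.569 ≈ 134000 km².

134000 km²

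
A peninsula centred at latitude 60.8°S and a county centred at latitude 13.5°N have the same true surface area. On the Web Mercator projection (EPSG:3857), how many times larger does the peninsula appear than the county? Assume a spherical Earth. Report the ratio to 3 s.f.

On Mercator, area is exaggerated by sec²φ = 1/cos²φ.
At 60.8°: sec²(60.8°) = 1/0.4879² = 4.202.
At 13.5°: sec²(13.5°) = 1/0.9724² = 1.058.
Ratio = 4.202/1.058 = cos²(13.5°)/cos²(60.8°) ≈ 3.97.

3.97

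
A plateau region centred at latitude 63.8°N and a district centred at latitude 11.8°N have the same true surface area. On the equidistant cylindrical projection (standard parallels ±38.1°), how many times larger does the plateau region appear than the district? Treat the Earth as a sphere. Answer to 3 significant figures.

2.22

In the equirectangular projection with standard parallel φ₀ = 38.1° (x = Rλ cos φ₀, y = Rφ), meridians are true-scale (h = 1) and the parallel scale is k = cos φ₀ / cos φ.
Areal scale at 63.8°: h·k = 1.000 × 1.782 = 1.782.
Areal scale at 11.8°: h·k = 1.000 × 0.8039 = 0.8039.
Ratio = 1.782/0.8039 ≈ 2.22.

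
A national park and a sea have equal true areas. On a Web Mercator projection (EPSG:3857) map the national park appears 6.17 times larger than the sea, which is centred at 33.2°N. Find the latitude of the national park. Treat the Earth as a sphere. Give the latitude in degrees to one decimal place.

70.3°

On Mercator, (apparent₁)/(apparent₂) = sec²φ₁ / sec²φ₂ when true areas are equal.
cos²φ₂ / cos²φ₁ = 6.17  ⇒  cos φ₁ = cos 33.2° / √6.17 = 0.8368/2.484 = 0.3369.
φ₁ = arccos(0.3369) ≈ 70.3°.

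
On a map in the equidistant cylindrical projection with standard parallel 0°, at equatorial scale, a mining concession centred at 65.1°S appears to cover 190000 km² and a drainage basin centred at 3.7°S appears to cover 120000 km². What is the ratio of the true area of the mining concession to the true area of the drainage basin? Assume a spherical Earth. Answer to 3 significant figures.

0.668

On the plate carrée, areal scale = h·k = 1 × sec φ, so true area = apparent × cos φ.
True area of mining concession: 190000 × cos(65.1°) = 190000 × 0.4210 = 80000 km².
True area of drainage basin: 120000 × cos(3.7°) = 120000 × 0.9979 = 119700 km².
Ratio = 80000 / 119700 ≈ 0.668.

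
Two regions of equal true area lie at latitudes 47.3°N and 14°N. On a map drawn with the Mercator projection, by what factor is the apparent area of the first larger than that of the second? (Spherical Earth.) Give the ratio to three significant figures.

Mercator areal scale is sec²φ.
At 47.3°: sec²(47.3°) = 1/0.6782² = 2.174.
At 14°: sec²(14°) = 1/0.9703² = 1.062.
Ratio = 2.174/1.062 = cos²(14°)/cos²(47.3°) ≈ 2.05.

2.05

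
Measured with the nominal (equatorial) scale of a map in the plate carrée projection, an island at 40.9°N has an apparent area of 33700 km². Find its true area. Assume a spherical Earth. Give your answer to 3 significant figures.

25500 km²

In the plate carrée (x = Rλ, y = Rφ), meridians are true-scale (h = 1) and parallels are stretched by k = sec φ.
Areal scale = h·k = 1 × sec φ; at 40.9°, h = 1.000, k = 1.323, so h·k = 1.323.
True area = apparent / (areal scale) = 33700 / 1.323 ≈ 25500 km².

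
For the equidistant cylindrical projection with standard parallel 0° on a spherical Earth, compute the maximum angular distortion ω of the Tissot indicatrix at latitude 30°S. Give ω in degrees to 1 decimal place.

Plate carrée maps x = Rλ, y = Rφ. The meridian scale is h = 1 and the parallel scale is k = 1/cos φ = sec φ.
At 30°: h = 1.000, k = 1.155; principal scales a = 1.155, b = 1.000.
sin(ω/2) = (a − b)/(a + b) = 0.1547/2.155 = 0.07180, so ω = 2 arcsin(0.07180) ≈ 8.2°.

8.2°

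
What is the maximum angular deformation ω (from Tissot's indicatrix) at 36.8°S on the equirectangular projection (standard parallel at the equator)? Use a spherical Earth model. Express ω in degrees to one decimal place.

In the plate carrée (x = Rλ, y = Rφ), meridians are true-scale (h = 1) and parallels are stretched by k = sec φ.
At 36.8°: h = 1.000, k = 1.249; principal scales a = 1.249, b = 1.000.
sin(ω/2) = (a − b)/(a + b) = 0.2489/2.249 = 0.1107, so ω = 2 arcsin(0.1107) ≈ 12.7°.

12.7°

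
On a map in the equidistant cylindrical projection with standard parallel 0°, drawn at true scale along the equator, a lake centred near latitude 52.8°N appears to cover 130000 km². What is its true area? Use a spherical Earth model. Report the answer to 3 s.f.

78600 km²

For the equirectangular projection with φ₀ = 0 (plate carrée), h = 1 along meridians and k = sec φ along parallels.
Areal scale = h·k = 1 × sec φ; at 52.8°, h = 1.000, k = 1.654, so h·k = 1.654.
True area = apparent / (areal scale) = 130000 / 1.654 ≈ 78600 km².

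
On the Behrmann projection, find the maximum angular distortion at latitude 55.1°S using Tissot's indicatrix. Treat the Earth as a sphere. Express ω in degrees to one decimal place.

46.2°

The Behrmann projection is cylindrical equal-area with φ₀ = 30°. A cylindrical equal-area projection with standard parallel φ₀ has meridian scale h = cos φ / cos φ₀ and parallel scale k = cos φ₀ / cos φ (so areas are preserved, h·k = 1).
At 55.1°: h = 0.6607, k = 1.514; principal scales a = 1.514, b = 0.6607.
sin(ω/2) = (a − b)/(a + b) = 0.8530/2.174 = 0.3923, so ω = 2 arcsin(0.3923) ≈ 46.2°.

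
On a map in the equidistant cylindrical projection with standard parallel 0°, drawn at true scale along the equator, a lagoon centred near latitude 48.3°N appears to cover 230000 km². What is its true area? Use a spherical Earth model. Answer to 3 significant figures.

For the equirectangular projection with φ₀ = 0 (plate carrée), h = 1 along meridians and k = sec φ along parallels.
Areal scale = h·k = 1 × sec φ; at 48.3°, h = 1.000, k = 1.503, so h·k = 1.503.
True area = apparent / (areal scale) = 230000 / 1.503 ≈ 153000 km².

153000 km²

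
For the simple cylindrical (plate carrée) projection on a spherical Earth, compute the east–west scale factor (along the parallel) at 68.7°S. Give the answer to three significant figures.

2.75

Plate carrée maps x = Rλ, y = Rφ. The meridian scale is h = 1 and the parallel scale is k = 1/cos φ = sec φ.
k = 1/cos 68.7° = 1/0.3633 = 2.753.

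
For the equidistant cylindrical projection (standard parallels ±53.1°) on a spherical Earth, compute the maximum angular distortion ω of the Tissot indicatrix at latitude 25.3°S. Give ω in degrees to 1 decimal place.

23.3°

The equidistant cylindrical projection with φ₀ = 53.1° has h = 1 (meridians true) and k = cos φ₀ / cos φ along parallels.
At 25.3°: h = 1.000, k = 0.6641; principal scales a = 1.000, b = 0.6641.
sin(ω/2) = (a − b)/(a + b) = 0.3359/1.664 = 0.2018, so ω = 2 arcsin(0.2018) ≈ 23.3°.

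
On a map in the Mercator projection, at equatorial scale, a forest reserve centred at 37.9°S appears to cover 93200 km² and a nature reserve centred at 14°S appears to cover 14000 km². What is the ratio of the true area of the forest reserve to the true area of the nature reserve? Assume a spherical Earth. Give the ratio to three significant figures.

4.40

On Mercator the areal scale is sec²φ, so true area = apparent × cos²φ.
True area of forest reserve: 93200 × cos²(37.9°) = 93200 × 0.6227 = 58030 km².
True area of nature reserve: 14000 × cos²(14°) = 14000 × 0.9415 = 13180 km².
Ratio = 58030 / 13180 ≈ 4.40.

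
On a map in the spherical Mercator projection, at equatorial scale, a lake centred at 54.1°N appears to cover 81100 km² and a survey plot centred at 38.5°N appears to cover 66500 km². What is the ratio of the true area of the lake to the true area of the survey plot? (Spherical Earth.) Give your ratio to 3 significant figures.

Since Mercator area scale is 1/cos²φ, the true area equals the apparent area multiplied by cos²φ.
True area of lake: 81100 × cos²(54.1°) = 81100 × 0.3438 = 27880 km².
True area of survey plot: 66500 × cos²(38.5°) = 66500 × 0.6125 = 40730 km².
Ratio = 27880 / 40730 ≈ 0.685.

0.685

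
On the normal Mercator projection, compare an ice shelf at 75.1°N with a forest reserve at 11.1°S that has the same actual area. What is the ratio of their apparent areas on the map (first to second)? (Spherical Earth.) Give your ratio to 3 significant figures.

14.6

On Mercator, area is exaggerated by sec²φ = 1/cos²φ.
At 75.1°: sec²(75.1°) = 1/0.2571² = 15.12.
At 11.1°: sec²(11.1°) = 1/0.9813² = 1.038.
Ratio = 15.12/1.038 = cos²(11.1°)/cos²(75.1°) ≈ 14.6.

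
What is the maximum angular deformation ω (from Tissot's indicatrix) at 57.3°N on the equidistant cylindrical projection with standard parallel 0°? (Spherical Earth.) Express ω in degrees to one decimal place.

34.7°

In the plate carrée (x = Rλ, y = Rφ), meridians are true-scale (h = 1) and parallels are stretched by k = sec φ.
At 57.3°: h = 1.000, k = 1.851; principal scales a = 1.851, b = 1.000.
sin(ω/2) = (a − b)/(a + b) = 0.8510/2.851 = 0.2985, so ω = 2 arcsin(0.2985) ≈ 34.7°.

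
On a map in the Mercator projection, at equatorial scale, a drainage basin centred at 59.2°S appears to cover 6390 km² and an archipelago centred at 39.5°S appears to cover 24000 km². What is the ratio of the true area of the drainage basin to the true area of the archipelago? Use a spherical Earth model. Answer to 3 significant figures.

0.117

Since Mercator area scale is 1/cos²φ, the true area equals the apparent area multiplied by cos²φ.
True area of drainage basin: 6390 × cos²(59.2°) = 6390 × 0.2622 = 1675 km².
True area of archipelago: 24000 × cos²(39.5°) = 24000 × 0.5954 = 14290 km².
Ratio = 1675 / 14290 ≈ 0.117.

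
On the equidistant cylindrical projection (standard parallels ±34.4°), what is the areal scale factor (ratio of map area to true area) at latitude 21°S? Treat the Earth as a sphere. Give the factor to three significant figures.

With standard parallel φ₀ = 34.4°, the equirectangular projection gives x = Rλ cos φ₀, y = Rφ, so h = 1 and k = cos 34.4° / cos φ.
Areal scale = h·k = 1 × cos φ₀ / cos φ; at 21°, h = 1.000, k = 0.8838, so h·k = 0.8838.

0.884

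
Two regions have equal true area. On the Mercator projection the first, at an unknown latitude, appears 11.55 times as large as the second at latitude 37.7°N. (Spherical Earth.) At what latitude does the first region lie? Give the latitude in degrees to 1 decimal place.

76.5°

On Mercator, (apparent₁)/(apparent₂) = sec²φ₁ / sec²φ₂ when true areas are equal.
cos²φ₂ / cos²φ₁ = 11.55  ⇒  cos φ₁ = cos 37.7° / √11.55 = 0.7912/3.399 = 0.2328.
φ₁ = arccos(0.2328) ≈ 76.5°.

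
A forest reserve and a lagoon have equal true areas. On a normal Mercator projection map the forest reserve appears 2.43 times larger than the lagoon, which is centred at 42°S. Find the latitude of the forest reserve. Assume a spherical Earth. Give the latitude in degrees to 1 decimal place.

Mercator areal scale is sec²φ, so apparent-area ratio = sec²φ₁ / sec²φ₂ = cos²φ₂ / cos²φ₁.
cos²φ₂ / cos²φ₁ = 2.43  ⇒  cos φ₁ = cos 42° / √2.43 = 0.7431/1.559 = 0.4767.
φ₁ = arccos(0.4767) ≈ 61.5°.

61.5°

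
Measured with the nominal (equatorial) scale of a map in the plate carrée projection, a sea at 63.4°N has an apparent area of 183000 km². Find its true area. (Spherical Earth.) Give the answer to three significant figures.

For the equirectangular projection with φ₀ = 0 (plate carrée), h = 1 along meridians and k = sec φ along parallels.
Areal scale = h·k = 1 × sec φ; at 63.4°, h = 1.000, k = 2.233, so h·k = 2.233.
True area = apparent / (areal scale) = 183000 / 2.233 ≈ 81900 km².

81900 km²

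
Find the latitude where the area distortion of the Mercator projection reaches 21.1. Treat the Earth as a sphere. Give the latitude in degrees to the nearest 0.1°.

77.4°

Mercator areal scale is sec²φ.
sec²φ = 21.1  ⇒  cos²φ = 0.04739  ⇒  cos φ = 0.2177.
φ = arccos(0.2177) ≈ 77.4°.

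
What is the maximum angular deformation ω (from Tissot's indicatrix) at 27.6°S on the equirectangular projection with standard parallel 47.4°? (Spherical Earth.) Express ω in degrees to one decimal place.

With standard parallel φ₀ = 47.4°, the equirectangular projection gives x = Rλ cos φ₀, y = Rφ, so h = 1 and k = cos 47.4° / cos φ.
At 27.6°: h = 1.000, k = 0.7638; principal scales a = 1.000, b = 0.7638.
sin(ω/2) = (a − b)/(a + b) = 0.2362/1.764 = 0.1339, so ω = 2 arcsin(0.1339) ≈ 15.4°.

15.4°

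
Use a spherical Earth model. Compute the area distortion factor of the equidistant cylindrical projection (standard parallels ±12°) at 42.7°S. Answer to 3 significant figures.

1.33

The equidistant cylindrical projection with φ₀ = 12° has h = 1 (meridians true) and k = cos φ₀ / cos φ along parallels.
Areal scale = h·k = 1 × cos φ₀ / cos φ; at 42.7°, h = 1.000, k = 1.331, so h·k = 1.331.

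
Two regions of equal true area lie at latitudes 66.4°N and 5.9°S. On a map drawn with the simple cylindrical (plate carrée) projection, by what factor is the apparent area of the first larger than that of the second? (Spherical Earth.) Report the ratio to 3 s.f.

For the equirectangular projection with φ₀ = 0 (plate carrée), h = 1 along meridians and k = sec φ along parallels.
Areal scale at 66.4°: h·k = 1.000 × 2.498 = 2.498.
Areal scale at 5.9°: h·k = 1.000 × 1.005 = 1.005.
Ratio = 2.498/1.005 ≈ 2.48.

2.48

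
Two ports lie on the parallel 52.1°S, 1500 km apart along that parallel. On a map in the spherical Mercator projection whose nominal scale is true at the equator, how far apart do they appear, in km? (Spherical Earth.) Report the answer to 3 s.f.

Mercator is conformal, so the point scale is isotropic: h = k = sec φ = 1/cos φ.
Along the parallel, k = sec 52.1° = 1/0.6143 = 1.628.
Map distance = 1500 × 1.628 ≈ 2440 km.

2440 km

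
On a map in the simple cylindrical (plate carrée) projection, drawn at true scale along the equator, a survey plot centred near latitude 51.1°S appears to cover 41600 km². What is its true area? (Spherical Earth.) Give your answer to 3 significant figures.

26100 km²

In the plate carrée (x = Rλ, y = Rφ), meridians are true-scale (h = 1) and parallels are stretched by k = sec φ.
Areal scale = h·k = 1 × sec φ; at 51.1°, h = 1.000, k = 1.592, so h·k = 1.592.
True area = apparent / (areal scale) = 41600 / 1.592 ≈ 26100 km².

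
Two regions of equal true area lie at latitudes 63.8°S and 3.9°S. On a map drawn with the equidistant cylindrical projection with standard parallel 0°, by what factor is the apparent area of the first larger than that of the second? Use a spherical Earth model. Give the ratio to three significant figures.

Plate carrée maps x = Rλ, y = Rφ. The meridian scale is h = 1 and the parallel scale is k = 1/cos φ = sec φ.
Areal scale at 63.8°: h·k = 1.000 × 2.265 = 2.265.
Areal scale at 3.9°: h·k = 1.000 × 1.002 = 1.002.
Ratio = 2.265/1.002 ≈ 2.26.

2.26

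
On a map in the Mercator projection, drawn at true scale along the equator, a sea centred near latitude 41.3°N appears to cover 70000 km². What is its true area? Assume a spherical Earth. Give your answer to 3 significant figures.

Mercator is conformal, so the point scale is isotropic: h = k = sec φ = 1/cos φ.
Areal scale = k² = sec²φ = 1/cos²(41.3°) = 1/0.7513² = 1.772.
True area = apparent / (areal scale) = 70000 / 1.772 ≈ 39500 km².

39500 km²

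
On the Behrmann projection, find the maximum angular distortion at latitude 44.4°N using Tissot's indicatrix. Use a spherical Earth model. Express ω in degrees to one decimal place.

21.9°

Behrmann is a cylindrical equal-area projection with standard parallels at ±30°. Cylindrical equal-area (φ₀ = 30°): h = cos φ / cos 30° along meridians, k = cos 30° / cos φ along parallels; h·k = 1.
At 44.4°: h = 0.8250, k = 1.212; principal scales a = 1.212, b = 0.8250.
sin(ω/2) = (a − b)/(a + b) = 0.3871/2.037 = 0.1900, so ω = 2 arcsin(0.1900) ≈ 21.9°.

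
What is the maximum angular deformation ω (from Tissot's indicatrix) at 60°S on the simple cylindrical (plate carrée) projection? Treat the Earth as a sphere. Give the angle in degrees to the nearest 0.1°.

38.9°

For the equirectangular projection with φ₀ = 0 (plate carrée), h = 1 along meridians and k = sec φ along parallels.
At 60°: h = 1.000, k = 2.000; principal scales a = 2.000, b = 1.000.
sin(ω/2) = (a − b)/(a + b) = 1.0000/3.000 = 0.3333, so ω = 2 arcsin(0.3333) ≈ 38.9°.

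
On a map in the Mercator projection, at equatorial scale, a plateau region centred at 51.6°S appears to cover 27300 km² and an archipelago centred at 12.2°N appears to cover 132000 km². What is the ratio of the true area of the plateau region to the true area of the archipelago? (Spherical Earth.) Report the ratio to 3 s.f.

On Mercator the areal scale is sec²φ, so true area = apparent × cos²φ.
True area of plateau region: 27300 × cos²(51.6°) = 27300 × 0.3858 = 10530 km².
True area of archipelago: 132000 × cos²(12.2°) = 132000 × 0.9553 = 126100 km².
Ratio = 10530 / 126100 ≈ 0.0835.

0.0835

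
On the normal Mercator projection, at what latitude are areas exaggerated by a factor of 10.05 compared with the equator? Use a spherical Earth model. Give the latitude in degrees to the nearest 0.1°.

Mercator areal scale is sec²φ.
sec²φ = 10.05  ⇒  cos²φ = 0.09950  ⇒  cos φ = 0.3154.
φ = arccos(0.3154) ≈ 71.6°.

71.6°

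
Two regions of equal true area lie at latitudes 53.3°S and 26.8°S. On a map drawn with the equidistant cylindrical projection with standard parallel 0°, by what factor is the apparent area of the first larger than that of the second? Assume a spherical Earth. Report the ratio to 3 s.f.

1.49

In the plate carrée (x = Rλ, y = Rφ), meridians are true-scale (h = 1) and parallels are stretched by k = sec φ.
Areal scale at 53.3°: h·k = 1.000 × 1.673 = 1.673.
Areal scale at 26.8°: h·k = 1.000 × 1.120 = 1.120.
Ratio = 1.673/1.120 ≈ 1.49.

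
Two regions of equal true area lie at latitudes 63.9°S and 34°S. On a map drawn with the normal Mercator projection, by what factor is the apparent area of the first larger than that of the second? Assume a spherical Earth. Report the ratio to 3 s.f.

3.55

On Mercator, area is exaggerated by sec²φ = 1/cos²φ.
At 63.9°: sec²(63.9°) = 1/0.4399² = 5.167.
At 34°: sec²(34°) = 1/0.8290² = 1.455.
Ratio = 5.167/1.455 = cos²(34°)/cos²(63.9°) ≈ 3.55.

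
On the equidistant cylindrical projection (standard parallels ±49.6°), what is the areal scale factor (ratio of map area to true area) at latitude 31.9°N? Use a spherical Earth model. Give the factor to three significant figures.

The equidistant cylindrical projection with φ₀ = 49.6° has h = 1 (meridians true) and k = cos φ₀ / cos φ along parallels.
Areal scale = h·k = 1 × cos φ₀ / cos φ; at 31.9°, h = 1.000, k = 0.7634, so h·k = 0.7634.

0.763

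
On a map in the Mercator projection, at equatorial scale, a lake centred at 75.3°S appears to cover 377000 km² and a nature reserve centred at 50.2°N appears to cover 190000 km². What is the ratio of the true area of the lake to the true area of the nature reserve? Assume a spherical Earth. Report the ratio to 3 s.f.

0.312

On Mercator the areal scale is sec²φ, so true area = apparent × cos²φ.
True area of lake: 377000 × cos²(75.3°) = 377000 × 0.06439 = 24280 km².
True area of nature reserve: 190000 × cos²(50.2°) = 190000 × 0.4097 = 77850 km².
Ratio = 24280 / 77850 ≈ 0.312.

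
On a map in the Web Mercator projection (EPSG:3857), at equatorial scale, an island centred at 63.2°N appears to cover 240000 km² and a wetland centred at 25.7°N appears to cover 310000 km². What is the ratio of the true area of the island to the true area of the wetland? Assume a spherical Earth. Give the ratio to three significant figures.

Since Mercator area scale is 1/cos²φ, the true area equals the apparent area multiplied by cos²φ.
True area of island: 240000 × cos²(63.2°) = 240000 × 0.2033 = 48790 km².
True area of wetland: 310000 × cos²(25.7°) = 310000 × 0.8119 = 251700 km².
Ratio = 48790 / 251700 ≈ 0.194.

0.194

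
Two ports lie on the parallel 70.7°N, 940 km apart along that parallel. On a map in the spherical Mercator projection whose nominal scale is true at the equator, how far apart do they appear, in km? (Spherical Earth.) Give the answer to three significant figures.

2840 km

For Mercator, h = k = sec φ (a conformal cylindrical projection has a single point scale, 1/cos φ).
Along the parallel, k = sec 70.7° = 1/0.3305 = 3.026.
Map distance = 940 × 3.026 ≈ 2840 km.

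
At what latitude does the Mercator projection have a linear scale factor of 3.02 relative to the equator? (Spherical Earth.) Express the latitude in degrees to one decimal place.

70.7°

Mercator scale is k = sec φ = 1/cos φ.
1/cos φ = 3.02  ⇒  cos φ = 0.3311  ⇒  φ = arccos(0.3311) ≈ 70.7°.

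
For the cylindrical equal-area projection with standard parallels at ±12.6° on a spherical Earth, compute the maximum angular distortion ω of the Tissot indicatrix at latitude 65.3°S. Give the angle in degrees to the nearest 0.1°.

Cylindrical equal-area (φ₀ = 12.6°): h = cos φ / cos 12.6° along meridians, k = cos 12.6° / cos φ along parallels; h·k = 1.
At 65.3°: h = 0.4282, k = 2.335; principal scales a = 2.335, b = 0.4282.
sin(ω/2) = (a − b)/(a + b) = 1.907/2.764 = 0.6901, so ω = 2 arcsin(0.6901) ≈ 87.3°.

87.3°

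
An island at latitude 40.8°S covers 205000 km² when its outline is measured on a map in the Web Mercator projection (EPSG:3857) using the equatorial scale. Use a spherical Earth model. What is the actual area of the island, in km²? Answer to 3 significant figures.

The Mercator projection is conformal; its linear scale factor is the same in every direction and equals sec φ = 1/cos φ.
Areal scale = k² = sec²φ = 1/cos²(40.8°) = 1/0.7570² = 1.745.
True area = apparent / (areal scale) = 205000 / 1.745 ≈ 117000 km².

117000 km²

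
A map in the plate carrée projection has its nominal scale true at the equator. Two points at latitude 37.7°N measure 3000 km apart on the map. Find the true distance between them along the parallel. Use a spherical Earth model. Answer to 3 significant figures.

Plate carrée maps x = Rλ, y = Rφ. The meridian scale is h = 1 and the parallel scale is k = 1/cos φ = sec φ.
Along the parallel at 37.7°, map distances are exaggerated by k = sec 37.7° = 1.264.
True distance = 3000 / 1.264 = 3000 × cos 37.7° ≈ 2370 km.

2370 km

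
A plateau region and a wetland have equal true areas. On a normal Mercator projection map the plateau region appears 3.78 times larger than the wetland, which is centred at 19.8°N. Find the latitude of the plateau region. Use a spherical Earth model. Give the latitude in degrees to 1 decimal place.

61.1°

For equal true areas on Mercator, apparent areas scale as sec²φ, so the ratio is cos²φ₂ / cos²φ₁.
cos²φ₂ / cos²φ₁ = 3.78  ⇒  cos φ₁ = cos 19.8° / √3.78 = 0.9409/1.944 = 0.4839.
φ₁ = arccos(0.4839) ≈ 61.1°.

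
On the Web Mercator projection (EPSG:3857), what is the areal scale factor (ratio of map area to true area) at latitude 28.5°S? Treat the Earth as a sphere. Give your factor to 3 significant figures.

1.29

The Mercator projection is conformal; its linear scale factor is the same in every direction and equals sec φ = 1/cos φ.
Areal scale = k² = sec²φ = 1/cos²(28.5°) = 1/0.8788² = 1.295.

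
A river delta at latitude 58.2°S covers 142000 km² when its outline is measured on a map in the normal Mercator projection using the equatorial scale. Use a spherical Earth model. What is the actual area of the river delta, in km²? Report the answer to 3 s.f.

39400 km²

Mercator is conformal, so the point scale is isotropic: h = k = sec φ = 1/cos φ.
Areal scale = k² = sec²φ = 1/cos²(58.2°) = 1/0.5270² = 3.601.
True area = apparent / (areal scale) = 142000 / 3.601 ≈ 39400 km².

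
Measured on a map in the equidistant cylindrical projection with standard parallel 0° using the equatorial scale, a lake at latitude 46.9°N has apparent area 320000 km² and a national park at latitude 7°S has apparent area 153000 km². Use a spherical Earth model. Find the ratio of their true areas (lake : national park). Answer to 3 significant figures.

1.44

Plate carrée has h = 1 and k = sec φ, giving areal scale sec φ; true area = (apparent area) · cos φ.
True area of lake: 320000 × cos(46.9°) = 320000 × 0.6833 = 218600 km².
True area of national park: 153000 × cos(7°) = 153000 × 0.9925 = 151900 km².
Ratio = 218600 / 151900 ≈ 1.44.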